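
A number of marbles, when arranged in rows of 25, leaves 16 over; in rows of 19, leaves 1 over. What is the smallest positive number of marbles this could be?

x ≡ 1 (mod 19) gives x ∈ {1, 20, 39, 58, 77, 96, 115, 134, …}.
The first of these with x mod 25 = 16 is 191.

191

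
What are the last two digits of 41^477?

Square-and-reduce mod 100: 41^1≡41, 41^2≡81, 41^4≡61, 41^8≡21, 41^16≡41, 41^32≡81, 41^64≡61, 41^128≡21, 41^256≡41.
Since 477 = 1 + 4 + 8 + 16 + 64 + 128 + 256 in binary, 41^477 ≡ 41·61·21·41·61·21·41 ≡ 81 (mod 100).

81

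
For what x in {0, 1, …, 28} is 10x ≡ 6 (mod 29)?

10⁻¹ ≡ 3 (mod 29) because 10·3 = 30 = 1·29 + 1.
So x ≡ 3·6 = 18 ≡ 18 (mod 29).

18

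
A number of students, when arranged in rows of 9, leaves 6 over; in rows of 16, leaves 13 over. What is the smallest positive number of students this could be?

141

x ≡ 6 (mod 9) gives x ∈ {6, 15, 24, 33, 42, 51, 60, 69, …}.
The first of these with x mod 16 = 13 is 141.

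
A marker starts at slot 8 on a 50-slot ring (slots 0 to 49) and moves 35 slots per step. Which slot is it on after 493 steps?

493·35 = 17255.
Dividing 17255 by 50 gives quotient 345 and remainder 5.
(8 + 5) mod 50 = 13.

13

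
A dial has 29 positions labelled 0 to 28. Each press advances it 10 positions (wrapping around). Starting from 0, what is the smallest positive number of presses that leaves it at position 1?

29 = 2·10 + 9
10 = 1·9 + 1
9 = 9·1 + 0
Back-substituting gives 10·3 ≡ 1 (mod 29).

3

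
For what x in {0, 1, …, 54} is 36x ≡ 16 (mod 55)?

36⁻¹ ≡ 26 (mod 55) because 36·26 = 936 = 17·55 + 1.
So x ≡ 26·16 = 416 ≡ 31 (mod 55).
Check: 36·31 = 1116 = 20·55 + 16.

31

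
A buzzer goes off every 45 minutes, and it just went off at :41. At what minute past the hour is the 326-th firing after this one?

11

326·45 = 14670.
Dividing 14670 by 60 gives quotient 244 and remainder 30.
(41 + 30) mod 60 = 11.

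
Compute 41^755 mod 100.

Square-and-reduce mod 100: 41^1≡41, 41^2≡81, 41^4≡61, 41^8≡21, 41^16≡41, 41^32≡81, 41^64≡61, 41^128≡21, 41^256≡41, 41^512≡81.
755 = 1 + 2 + 16 + 32 + 64 + 128 + 512, so 41^755 ≡ 41·81·41·81·61·21·81 ≡ 1 (mod 100).

1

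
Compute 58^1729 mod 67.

By repeated squaring mod 67: 58^1≡58, 58^2≡14, 58^4≡62, 58^8≡25, 58^16≡22, 58^32≡15, 58^64≡24, 58^128≡40, 58^256≡59, 58^512≡64, 58^1024≡9.
Since 1729 = 1 + 64 + 128 + 512 + 1024 in binary, 58^1729 ≡ 58·24·40·64·9 ≡ 53 (mod 67).

53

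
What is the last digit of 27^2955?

Last digits of 7^n: 7, 9, 3, 1 (period 4).
2955 mod 4 = 3, so the last digit matches 7^3 = 3.

3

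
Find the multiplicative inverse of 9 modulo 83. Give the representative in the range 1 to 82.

83 = 9·9 + 2
9 = 4·2 + 1
2 = 2·1 + 0
Back-substituting gives 9·37 ≡ 1 (mod 83).

37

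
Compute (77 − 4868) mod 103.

50

4868 mod 103 = 27 (since 47·103 = 4841).
(77 − 27) mod 103 = 50.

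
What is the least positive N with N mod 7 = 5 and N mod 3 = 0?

Since 3·5 ≡ 1 (mod 7), take x = 0 + 3·((5−0)·5 mod 7) = 0 + 3·4 = 12.
Check: 12 mod 7 = 5, 12 mod 3 = 0.

12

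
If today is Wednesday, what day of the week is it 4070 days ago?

4070 = 581·7 + 3, so 4070 mod 7 = 3.
Wednesday − 3 days → Sunday.

Sunday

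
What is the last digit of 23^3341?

3

The units digit of 23^n cycles with period 4: 3, 9, 7, 1, …
3341 mod 4 = 1, so the last digit matches 3^1 = 3.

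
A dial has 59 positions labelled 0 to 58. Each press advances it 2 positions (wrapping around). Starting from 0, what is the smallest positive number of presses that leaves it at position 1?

30

2·30 = 60 = 1·59 + 1, so 2⁻¹ ≡ 30 (mod 59).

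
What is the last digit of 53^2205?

Last digits of 3^n: 3, 9, 7, 1 (period 4).
2205 leaves remainder 1 on division by 4, so 53^2205 ends in 3.

3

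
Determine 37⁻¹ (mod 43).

43 = 1·37 + 6
37 = 6·6 + 1
6 = 6·1 + 0
Back-substituting gives 37·7 ≡ 1 (mod 43).

7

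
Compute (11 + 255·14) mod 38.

255·14 = 3570.
3570 mod 38 = 36 (since 93·38 = 3534).
(11 + 36) mod 38 = 9.

9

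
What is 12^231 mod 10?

8

Powers of 2 mod 10 repeat with period 4: 2, 4, 8, 6.
231 leaves remainder 3 on division by 4, so 12^231 ends in 8.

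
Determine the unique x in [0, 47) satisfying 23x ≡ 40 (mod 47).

14

The inverse of 23 mod 47 is 45 (since 23·45 = 1035 ≡ 1).
So x ≡ 45·40 = 1800 ≡ 14 (mod 47).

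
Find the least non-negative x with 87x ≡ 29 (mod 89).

30

The inverse of 87 mod 89 is 44 (since 87·44 = 3828 ≡ 1).
So x ≡ 44·29 = 1276 ≡ 30 (mod 89).
Check: 87·30 = 2610 = 29·89 + 29.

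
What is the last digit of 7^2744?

Powers of 7 mod 10 repeat with period 4: 7, 9, 3, 1.
2744 mod 4 = 0, so the last digit matches 7^4 = 1.

1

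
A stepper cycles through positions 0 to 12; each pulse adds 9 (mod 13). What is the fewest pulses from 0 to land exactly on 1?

9·3 = 27 = 2·13 + 1, so 9⁻¹ ≡ 3 (mod 13).

3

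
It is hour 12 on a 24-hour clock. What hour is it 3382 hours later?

3382 − 140·24 = 22, so 3382 ≡ 22 (mod 24).
(12 + 22) mod 24 = 10.

10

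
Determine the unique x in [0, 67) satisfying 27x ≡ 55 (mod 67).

The inverse of 27 mod 67 is 5 (since 27·5 = 135 ≡ 1).
Multiplying both sides by 5: x ≡ 5·55 = 275 ≡ 7 (mod 67).
Check: 27·7 = 189 = 2·67 + 55.

7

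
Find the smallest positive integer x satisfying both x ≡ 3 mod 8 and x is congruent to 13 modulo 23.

59

x ≡ 3 (mod 8) gives x ∈ {3, 11, 19, 27, 35, 43, 51, 59}.
The first of these with x mod 23 = 13 is 59.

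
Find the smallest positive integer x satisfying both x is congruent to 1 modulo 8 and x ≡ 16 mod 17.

33

Since 17·1 ≡ 1 (mod 8), take x = 16 + 17·((1−16)·1 mod 8) = 16 + 17·1 = 33.
Check: 33 mod 8 = 1, 33 mod 17 = 16.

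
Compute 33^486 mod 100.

By repeated squaring mod 100: 33^1≡33, 33^2≡89, 33^4≡21, 33^8≡41, 33^16≡81, 33^32≡61, 33^64≡21, 33^128≡41, 33^256≡81.
486 = 2 + 4 + 32 + 64 + 128 + 256, so 33^486 ≡ 89·21·61·21·41·81 ≡ 69 (mod 100).

69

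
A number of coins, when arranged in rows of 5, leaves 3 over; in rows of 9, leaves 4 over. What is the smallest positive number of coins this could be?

13

x ≡ 3 (mod 5) gives x ∈ {3, 8, 13}.
The first of these with x mod 9 = 4 is 13.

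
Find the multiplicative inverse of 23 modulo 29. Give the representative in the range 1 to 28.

29 = 1·23 + 6
23 = 3·6 + 5
6 = 1·5 + 1
5 = 5·1 + 0
Back-substituting gives 23·24 ≡ 1 (mod 29).

24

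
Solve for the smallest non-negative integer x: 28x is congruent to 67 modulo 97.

89

28⁻¹ ≡ 52 (mod 97) because 28·52 = 1456 = 15·97 + 1.
So x ≡ 52·67 = 3484 ≡ 89 (mod 97).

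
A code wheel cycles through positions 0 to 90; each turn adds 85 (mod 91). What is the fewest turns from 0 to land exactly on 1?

91 = 1·85 + 6
85 = 14·6 + 1
6 = 6·1 + 0
Back-substituting gives 85·15 ≡ 1 (mod 91).

15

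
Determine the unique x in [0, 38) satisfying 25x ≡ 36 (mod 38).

6

The inverse of 25 mod 38 is 35 (since 25·35 = 875 ≡ 1).
So x ≡ 35·36 = 1260 ≡ 6 (mod 38).
Check: 25·6 = 150 = 3·38 + 36.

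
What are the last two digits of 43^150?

Square-and-reduce mod 100: 43^1≡43, 43^2≡49, 43^4≡1, 43^8≡1, 43^16≡1, 43^32≡1, 43^64≡1, 43^128≡1.
150 = 2 + 4 + 16 + 128, so 43^150 ≡ 49·1·1·1 ≡ 49 (mod 100).

49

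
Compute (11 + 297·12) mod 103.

73

297·12 = 3564.
3564 − 34·103 = 62, so 3564 ≡ 62 (mod 103).
(11 + 62) mod 103 = 73.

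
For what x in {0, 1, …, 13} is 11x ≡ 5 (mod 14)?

The inverse of 11 mod 14 is 9 (since 11·9 = 99 ≡ 1).
So x ≡ 9·5 = 45 ≡ 3 (mod 14).
Check: 11·3 = 33 = 2·14 + 5.

3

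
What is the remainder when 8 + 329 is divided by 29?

329 mod 29 = 10 (since 11·29 = 319).
(8 + 10) mod 29 = 18.

18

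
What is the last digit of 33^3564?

Powers of 3 mod 10 repeat with period 4: 3, 9, 7, 1.
3564 mod 4 = 0, so the last digit matches 3^4 = 1.

1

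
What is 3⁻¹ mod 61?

41

61 = 20·3 + 1
3 = 3·1 + 0
Back-substituting gives 3·41 ≡ 1 (mod 61).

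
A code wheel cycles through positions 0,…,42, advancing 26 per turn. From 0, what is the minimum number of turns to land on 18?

The inverse of 26 mod 43 is 5 (since 26·5 = 130 ≡ 1).
So x ≡ 5·18 = 90 ≡ 4 (mod 43).
Check: 26·4 = 104 = 2·43 + 18.

4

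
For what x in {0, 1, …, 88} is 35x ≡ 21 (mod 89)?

54

35⁻¹ ≡ 28 (mod 89) because 35·28 = 980 = 11·89 + 1.
So x ≡ 28·21 = 588 ≡ 54 (mod 89).
Check: 35·54 = 1890 = 21·89 + 21.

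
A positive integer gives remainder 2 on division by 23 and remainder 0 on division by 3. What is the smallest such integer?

x ≡ 0 (mod 3) gives x ∈ {0, 3, 6, 9, 12, 15, 18, 21, …}.
The first of these with x mod 23 = 2 is 48.

48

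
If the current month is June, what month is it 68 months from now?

68 mod 12 = 8 (since 5·12 = 60).
June + 8 months → February.

February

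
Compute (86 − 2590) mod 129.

76

Dividing 2590 by 129 gives quotient 20 and remainder 10.
(86 − 10) mod 129 = 76.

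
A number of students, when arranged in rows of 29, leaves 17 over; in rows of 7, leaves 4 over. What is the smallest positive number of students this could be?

46

x ≡ 4 (mod 7) gives x ∈ {4, 11, 18, 25, 32, 39, 46}.
The first of these with x mod 29 = 17 is 46.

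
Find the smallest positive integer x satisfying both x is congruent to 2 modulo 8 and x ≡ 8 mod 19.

122

x ≡ 2 (mod 8) gives x ∈ {2, 10, 18, 26, 34, 42, 50, 58, …}.
The first of these with x mod 19 = 8 is 122.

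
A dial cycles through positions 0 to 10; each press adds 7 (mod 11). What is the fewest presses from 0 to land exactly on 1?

11 = 1·7 + 4
7 = 1·4 + 3
4 = 1·3 + 1
3 = 3·1 + 0
Back-substituting gives 7·8 ≡ 1 (mod 11).

8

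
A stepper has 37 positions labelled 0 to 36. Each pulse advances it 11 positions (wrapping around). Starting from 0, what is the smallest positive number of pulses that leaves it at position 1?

11·27 = 297 = 8·37 + 1, so 11⁻¹ ≡ 27 (mod 37).

27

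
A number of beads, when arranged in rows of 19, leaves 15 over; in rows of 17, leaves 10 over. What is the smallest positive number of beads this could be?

129

Since 17·9 ≡ 1 (mod 19), take x = 10 + 17·((15−10)·9 mod 19) = 10 + 17·7 = 129.
Check: 129 mod 19 = 15, 129 mod 17 = 10.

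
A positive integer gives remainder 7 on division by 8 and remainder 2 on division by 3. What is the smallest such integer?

23

x ≡ 2 (mod 3) gives x ∈ {2, 5, 8, 11, 14, 17, 20, 23}.
The first of these with x mod 8 = 7 is 23.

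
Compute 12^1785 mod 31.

Successive squares of 12 mod 31: 12^1≡12, 12^2≡20, 12^4≡28, 12^8≡9, 12^16≡19, 12^32≡20, 12^64≡28, 12^128≡9, 12^256≡19, 12^512≡20, 12^1024≡28.
1785 = 1 + 8 + 16 + 32 + 64 + 128 + 512 + 1024, so 12^1785 ≡ 12·9·19·20·28·9·20·28 ≡ 30 (mod 31).

30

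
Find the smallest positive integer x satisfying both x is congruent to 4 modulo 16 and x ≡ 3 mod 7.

Since 7·7 ≡ 1 (mod 16), take x = 3 + 7·((4−3)·7 mod 16) = 3 + 7·7 = 52.
Check: 52 mod 16 = 4, 52 mod 7 = 3.

52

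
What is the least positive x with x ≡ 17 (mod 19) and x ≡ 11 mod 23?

x ≡ 17 (mod 19) gives x ∈ {17, 36, 55, 74, 93, 112, 131, 150, …}.
The first of these with x mod 23 = 11 is 264.

264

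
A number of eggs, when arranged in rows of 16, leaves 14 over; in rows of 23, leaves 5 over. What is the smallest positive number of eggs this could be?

Since 23·7 ≡ 1 (mod 16), take x = 5 + 23·((14−5)·7 mod 16) = 5 + 23·15 = 350.
Check: 350 mod 16 = 14, 350 mod 23 = 5.

350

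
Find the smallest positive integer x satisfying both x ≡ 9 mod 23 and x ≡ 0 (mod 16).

32

x ≡ 0 (mod 16) gives x ∈ {0, 16, 32}.
The first of these with x mod 23 = 9 is 32.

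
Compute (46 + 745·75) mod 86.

745·75 = 55875.
55875 = 649·86 + 61, so 55875 mod 86 = 61.
(46 + 61) mod 86 = 21.

21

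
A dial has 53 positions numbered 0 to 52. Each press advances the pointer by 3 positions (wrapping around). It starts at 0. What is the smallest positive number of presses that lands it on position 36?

The inverse of 3 mod 53 is 18 (since 3·18 = 54 ≡ 1).
So x ≡ 18·36 = 648 ≡ 12 (mod 53).

12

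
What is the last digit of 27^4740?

The units digit of 27^n cycles with period 4: 7, 9, 3, 1, …
4740 leaves remainder 0 on division by 4, so 27^4740 ends in 1.

1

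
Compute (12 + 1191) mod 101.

1191 mod 101 = 80 (since 11·101 = 1111).
(12 + 80) mod 101 = 92.

92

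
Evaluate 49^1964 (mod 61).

Successive squares of 49 mod 61: 49^1≡49, 49^2≡22, 49^4≡57, 49^8≡16, 49^16≡12, 49^32≡22, 49^64≡57, 49^128≡16, 49^256≡12, 49^512≡22, 49^1024≡57.
Since 1964 = 4 + 8 + 32 + 128 + 256 + 512 + 1024 in binary, 49^1964 ≡ 57·16·22·16·12·22·57 ≡ 56 (mod 61).

56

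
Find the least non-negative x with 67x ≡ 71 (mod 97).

72

67⁻¹ ≡ 42 (mod 97) because 67·42 = 2814 = 29·97 + 1.
Multiplying both sides by 42: x ≡ 42·71 = 2982 ≡ 72 (mod 97).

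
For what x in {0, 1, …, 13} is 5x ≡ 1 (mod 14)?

3

5⁻¹ ≡ 3 (mod 14) because 5·3 = 15 = 1·14 + 1.
Multiplying both sides by 3: x ≡ 3·1 = 3 ≡ 3 (mod 14).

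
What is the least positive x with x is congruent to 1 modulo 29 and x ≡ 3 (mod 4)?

59

x ≡ 3 (mod 4) gives x ∈ {3, 7, 11, 15, 19, 23, 27, 31, …}.
The first of these with x mod 29 = 1 is 59.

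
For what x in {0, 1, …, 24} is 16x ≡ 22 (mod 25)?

17

The inverse of 16 mod 25 is 11 (since 16·11 = 176 ≡ 1).
Multiplying both sides by 11: x ≡ 11·22 = 242 ≡ 17 (mod 25).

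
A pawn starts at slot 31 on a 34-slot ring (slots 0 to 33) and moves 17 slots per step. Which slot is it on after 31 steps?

31·17 = 527.
527 = 15·34 + 17, so 527 mod 34 = 17.
(31 + 17) mod 34 = 14.

14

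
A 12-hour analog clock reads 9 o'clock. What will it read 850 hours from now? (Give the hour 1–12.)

7

850 = 70·12 + 10, so 850 mod 12 = 10.
9 + 10 → 7 on a 12-hour dial.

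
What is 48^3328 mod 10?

6

The units digit of 48^n cycles with period 4: 8, 4, 2, 6, …
3328 mod 4 = 0, so the last digit matches 8^4 = 6.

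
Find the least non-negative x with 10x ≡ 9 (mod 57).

10⁻¹ ≡ 40 (mod 57) because 10·40 = 400 = 7·57 + 1.
So x ≡ 40·9 = 360 ≡ 18 (mod 57).
Check: 10·18 = 180 = 3·57 + 9.

18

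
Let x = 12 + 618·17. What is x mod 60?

618·17 = 10506.
Dividing 10506 by 60 gives quotient 175 and remainder 6.
(12 + 6) mod 60 = 18.

18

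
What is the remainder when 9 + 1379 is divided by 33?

1379 mod 33 = 26 (since 41·33 = 1353).
(9 + 26) mod 33 = 2.

2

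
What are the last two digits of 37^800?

01

By repeated squaring mod 100: 37^1≡37, 37^2≡69, 37^4≡61, 37^8≡21, 37^16≡41, 37^32≡81, 37^64≡61, 37^128≡21, 37^256≡41, 37^512≡81.
Since 800 = 32 + 256 + 512 in binary, 37^800 ≡ 81·41·81 ≡ 1 (mod 100).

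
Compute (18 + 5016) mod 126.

120

Dividing 5016 by 126 gives quotient 39 and remainder 102.
(18 + 102) mod 126 = 120.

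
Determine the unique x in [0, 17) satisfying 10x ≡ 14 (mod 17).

15

The inverse of 10 mod 17 is 12 (since 10·12 = 120 ≡ 1).
Multiplying both sides by 12: x ≡ 12·14 = 168 ≡ 15 (mod 17).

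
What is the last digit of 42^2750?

4

The units digit of 42^n cycles with period 4: 2, 4, 8, 6, …
2750 mod 4 = 2, so the last digit matches 2^2 = 4.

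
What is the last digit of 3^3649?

3

The units digit of 3^n cycles with period 4: 3, 9, 7, 1, …
3649 leaves remainder 1 on division by 4, so 3^3649 ends in 3.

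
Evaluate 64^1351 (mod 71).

Successive squares of 64 mod 71: 64^1≡64, 64^2≡49, 64^4≡58, 64^8≡27, 64^16≡19, 64^32≡6, 64^64≡36, 64^128≡18, 64^256≡40, 64^512≡38, 64^1024≡24.
Since 1351 = 1 + 2 + 4 + 64 + 256 + 1024 in binary, 64^1351 ≡ 64·49·58·36·40·24 ≡ 25 (mod 71).

25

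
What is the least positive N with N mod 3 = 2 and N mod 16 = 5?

Since 16·1 ≡ 1 (mod 3), take x = 5 + 16·((2−5)·1 mod 3) = 5 + 16·0 = 5.
Check: 5 mod 3 = 2, 5 mod 16 = 5.

5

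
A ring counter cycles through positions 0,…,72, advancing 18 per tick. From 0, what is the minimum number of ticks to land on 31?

22

18⁻¹ ≡ 69 (mod 73) because 18·69 = 1242 = 17·73 + 1.
Multiplying both sides by 69: x ≡ 69·31 = 2139 ≡ 22 (mod 73).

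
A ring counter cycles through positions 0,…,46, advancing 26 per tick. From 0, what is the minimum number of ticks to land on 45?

26⁻¹ ≡ 38 (mod 47) because 26·38 = 988 = 21·47 + 1.
So x ≡ 38·45 = 1710 ≡ 18 (mod 47).

18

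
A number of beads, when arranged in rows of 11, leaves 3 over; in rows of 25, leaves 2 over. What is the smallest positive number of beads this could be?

102

x ≡ 3 (mod 11) gives x ∈ {3, 14, 25, 36, 47, 58, 69, 80, …}.
The first of these with x mod 25 = 2 is 102.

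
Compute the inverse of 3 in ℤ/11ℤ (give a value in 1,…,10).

11 = 3·3 + 2
3 = 1·2 + 1
2 = 2·1 + 0
Back-substituting gives 3·4 ≡ 1 (mod 11).

4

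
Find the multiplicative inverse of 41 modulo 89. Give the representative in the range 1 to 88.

89 = 2·41 + 7
41 = 5·7 + 6
7 = 1·6 + 1
6 = 6·1 + 0
Back-substituting gives 41·76 ≡ 1 (mod 89).

76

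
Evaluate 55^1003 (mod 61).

59

Successive squares of 55 mod 61: 55^1≡55, 55^2≡36, 55^4≡15, 55^8≡42, 55^16≡56, 55^32≡25, 55^64≡15, 55^128≡42, 55^256≡56, 55^512≡25.
Since 1003 = 1 + 2 + 8 + 32 + 64 + 128 + 256 + 512 in binary, 55^1003 ≡ 55·36·42·25·15·42·56·25 ≡ 59 (mod 61).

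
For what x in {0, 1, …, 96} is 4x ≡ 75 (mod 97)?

4⁻¹ ≡ 73 (mod 97) because 4·73 = 292 = 3·97 + 1.
Multiplying both sides by 73: x ≡ 73·75 = 5475 ≡ 43 (mod 97).

43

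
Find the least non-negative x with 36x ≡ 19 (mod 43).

The inverse of 36 mod 43 is 6 (since 36·6 = 216 ≡ 1).
Multiplying both sides by 6: x ≡ 6·19 = 114 ≡ 28 (mod 43).

28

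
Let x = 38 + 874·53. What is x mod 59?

874·53 = 46322.
46322 mod 59 = 7 (since 785·59 = 46315).
(38 + 7) mod 59 = 45.

45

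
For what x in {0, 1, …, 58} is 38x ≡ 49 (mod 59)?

The inverse of 38 mod 59 is 14 (since 38·14 = 532 ≡ 1).
Multiplying both sides by 14: x ≡ 14·49 = 686 ≡ 37 (mod 59).
Check: 38·37 = 1406 = 23·59 + 49.

37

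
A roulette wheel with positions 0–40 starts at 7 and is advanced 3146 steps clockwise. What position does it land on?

37

3146 mod 41 = 30 (since 76·41 = 3116).
(7 + 30) mod 41 = 37.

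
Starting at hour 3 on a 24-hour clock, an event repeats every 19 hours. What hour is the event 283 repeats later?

283·19 = 5377.
5377 mod 24 = 1 (since 224·24 = 5376).
(3 + 1) mod 24 = 4.

4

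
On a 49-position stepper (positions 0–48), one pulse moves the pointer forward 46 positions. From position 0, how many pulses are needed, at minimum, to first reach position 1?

46·16 = 736 = 15·49 + 1, so 46⁻¹ ≡ 16 (mod 49).

16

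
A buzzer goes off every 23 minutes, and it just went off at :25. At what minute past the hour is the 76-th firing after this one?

76·23 = 1748.
1748 − 29·60 = 8, so 1748 ≡ 8 (mod 60).
(25 + 8) mod 60 = 33.

33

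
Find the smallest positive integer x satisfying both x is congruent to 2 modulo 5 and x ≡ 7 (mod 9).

Since 9·4 ≡ 1 (mod 5), take x = 7 + 9·((2−7)·4 mod 5) = 7 + 9·0 = 7.
Check: 7 mod 5 = 2, 7 mod 9 = 7.

7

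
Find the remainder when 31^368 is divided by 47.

Successive squares of 31 mod 47: 31^1≡31, 31^2≡21, 31^4≡18, 31^8≡42, 31^16≡25, 31^32≡14, 31^64≡8, 31^128≡17, 31^256≡7.
Since 368 = 16 + 32 + 64 + 256 in binary, 31^368 ≡ 25·14·8·7 ≡ 1 (mod 47).

1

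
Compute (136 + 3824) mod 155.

85

Dividing 3824 by 155 gives quotient 24 and remainder 104.
(136 + 104) mod 155 = 85.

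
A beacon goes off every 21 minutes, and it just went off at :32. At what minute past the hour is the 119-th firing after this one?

11

119·21 = 2499.
Dividing 2499 by 60 gives quotient 41 and remainder 39.
(32 + 39) mod 60 = 11.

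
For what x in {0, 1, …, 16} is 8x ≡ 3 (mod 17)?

11

8⁻¹ ≡ 15 (mod 17) because 8·15 = 120 = 7·17 + 1.
Multiplying both sides by 15: x ≡ 15·3 = 45 ≡ 11 (mod 17).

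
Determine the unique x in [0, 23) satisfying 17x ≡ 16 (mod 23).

5

The inverse of 17 mod 23 is 19 (since 17·19 = 323 ≡ 1).
Multiplying both sides by 19: x ≡ 19·16 = 304 ≡ 5 (mod 23).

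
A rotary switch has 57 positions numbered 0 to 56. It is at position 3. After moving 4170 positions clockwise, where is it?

Dividing 4170 by 57 gives quotient 73 and remainder 9.
(3 + 9) mod 57 = 12.

12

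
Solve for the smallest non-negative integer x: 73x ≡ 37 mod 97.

73⁻¹ ≡ 4 (mod 97) because 73·4 = 292 = 3·97 + 1.
So x ≡ 4·37 = 148 ≡ 51 (mod 97).

51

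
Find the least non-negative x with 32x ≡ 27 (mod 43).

21

32⁻¹ ≡ 39 (mod 43) because 32·39 = 1248 = 29·43 + 1.
Multiplying both sides by 39: x ≡ 39·27 = 1053 ≡ 21 (mod 43).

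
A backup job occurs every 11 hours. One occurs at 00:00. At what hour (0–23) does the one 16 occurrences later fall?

8

16·11 = 176.
176 mod 24 = 8 (since 7·24 = 168).
(0 + 8) mod 24 = 8.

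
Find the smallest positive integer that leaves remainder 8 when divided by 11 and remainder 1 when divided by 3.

Since 3·4 ≡ 1 (mod 11), take x = 1 + 3·((8−1)·4 mod 11) = 1 + 3·6 = 19.
Check: 19 mod 11 = 8, 19 mod 3 = 1.

19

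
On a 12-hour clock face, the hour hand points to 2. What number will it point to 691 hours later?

691 mod 12 = 7 (since 57·12 = 684).
2 + 7 → 9 on a 12-hour dial.

9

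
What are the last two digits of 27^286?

Square-and-reduce mod 100: 27^1≡27, 27^2≡29, 27^4≡41, 27^8≡81, 27^16≡61, 27^32≡21, 27^64≡41, 27^128≡81, 27^256≡61.
Since 286 = 2 + 4 + 8 + 16 + 256 in binary, 27^286 ≡ 29·41·81·61·61 ≡ 89 (mod 100).

89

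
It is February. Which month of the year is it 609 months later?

November

609 − 50·12 = 9, so 609 ≡ 9 (mod 12).
February + 9 months → November.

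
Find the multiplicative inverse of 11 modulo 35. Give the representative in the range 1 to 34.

16

11·16 = 176 = 5·35 + 1, so 11⁻¹ ≡ 16 (mod 35).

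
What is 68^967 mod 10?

The units digit of 68^n cycles with period 4: 8, 4, 2, 6, …
967 leaves remainder 3 on division by 4, so 68^967 ends in 2.

2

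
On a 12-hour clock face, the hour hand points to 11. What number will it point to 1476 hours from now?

1476 − 123·12 = 0, so 1476 ≡ 0 (mod 12).
11 + 0 → 11 on a 12-hour dial.

11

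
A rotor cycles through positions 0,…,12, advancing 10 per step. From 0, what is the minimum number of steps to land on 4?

The inverse of 10 mod 13 is 4 (since 10·4 = 40 ≡ 1).
So x ≡ 4·4 = 16 ≡ 3 (mod 13).

3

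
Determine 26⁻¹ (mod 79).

26·76 = 1976 = 25·79 + 1, so 26⁻¹ ≡ 76 (mod 79).

76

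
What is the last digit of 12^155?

8

The units digit of 12^n cycles with period 4: 2, 4, 8, 6, …
155 mod 4 = 3, so the last digit matches 2^3 = 8.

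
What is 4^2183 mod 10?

Last digits of 4^n: 4, 6 (period 2).
2183 mod 2 = 1, so the last digit matches 4^1 = 4.

4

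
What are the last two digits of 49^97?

By repeated squaring mod 100: 49^1≡49, 49^2≡1, 49^4≡1, 49^8≡1, 49^16≡1, 49^32≡1, 49^64≡1.
Since 97 = 1 + 32 + 64 in binary, 49^97 ≡ 49·1·1 ≡ 49 (mod 100).

49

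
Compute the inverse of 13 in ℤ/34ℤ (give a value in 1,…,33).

21

34 = 2·13 + 8
13 = 1·8 + 5
8 = 1·5 + 3
5 = 1·3 + 2
3 = 1·2 + 1
2 = 2·1 + 0
Back-substituting gives 13·21 ≡ 1 (mod 34).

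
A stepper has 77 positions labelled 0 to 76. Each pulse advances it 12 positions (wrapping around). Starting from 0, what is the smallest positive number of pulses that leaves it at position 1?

12·45 = 540 = 7·77 + 1, so 12⁻¹ ≡ 45 (mod 77).

45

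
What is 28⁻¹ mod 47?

42

47 = 1·28 + 19
28 = 1·19 + 9
19 = 2·9 + 1
9 = 9·1 + 0
Back-substituting gives 28·42 ≡ 1 (mod 47).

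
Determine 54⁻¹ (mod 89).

61

54·61 = 3294 = 37·89 + 1, so 54⁻¹ ≡ 61 (mod 89).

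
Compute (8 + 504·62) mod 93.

8

504·62 = 31248.
31248 − 336·93 = 0, so 31248 ≡ 0 (mod 93).
(8 + 0) mod 93 = 8.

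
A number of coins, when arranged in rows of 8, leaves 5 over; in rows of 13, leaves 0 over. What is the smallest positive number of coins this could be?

x ≡ 5 (mod 8) gives x ∈ {5, 13}.
The first of these with x mod 13 = 0 is 13.

13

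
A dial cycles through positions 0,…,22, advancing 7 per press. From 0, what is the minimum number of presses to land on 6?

7⁻¹ ≡ 10 (mod 23) because 7·10 = 70 = 3·23 + 1.
So x ≡ 10·6 = 60 ≡ 14 (mod 23).

14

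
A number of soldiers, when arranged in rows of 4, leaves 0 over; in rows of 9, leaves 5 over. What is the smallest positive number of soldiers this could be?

x ≡ 0 (mod 4) gives x ∈ {0, 4, 8, 12, 16, 20, 24, 28, …}.
The first of these with x mod 9 = 5 is 32.

32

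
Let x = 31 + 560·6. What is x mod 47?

560·6 = 3360.
3360 mod 47 = 23 (since 71·47 = 3337).
(31 + 23) mod 47 = 7.

7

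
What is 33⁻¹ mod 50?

47

33·47 = 1551 = 31·50 + 1, so 33⁻¹ ≡ 47 (mod 50).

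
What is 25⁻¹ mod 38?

25·35 = 875 = 23·38 + 1, so 25⁻¹ ≡ 35 (mod 38).

35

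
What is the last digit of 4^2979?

Last digits of 4^n: 4, 6 (period 2).
2979 leaves remainder 1 on division by 2, so 4^2979 ends in 4.

4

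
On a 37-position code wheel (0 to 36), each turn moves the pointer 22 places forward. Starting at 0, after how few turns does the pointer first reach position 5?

22⁻¹ ≡ 32 (mod 37) because 22·32 = 704 = 19·37 + 1.
So x ≡ 32·5 = 160 ≡ 12 (mod 37).
Check: 22·12 = 264 = 7·37 + 5.

12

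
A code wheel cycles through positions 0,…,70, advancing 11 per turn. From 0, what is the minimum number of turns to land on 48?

56

11⁻¹ ≡ 13 (mod 71) because 11·13 = 143 = 2·71 + 1.
So x ≡ 13·48 = 624 ≡ 56 (mod 71).
Check: 11·56 = 616 = 8·71 + 48.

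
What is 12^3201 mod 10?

2

The units digit of 12^n cycles with period 4: 2, 4, 8, 6, …
3201 mod 4 = 1, so the last digit matches 2^1 = 2.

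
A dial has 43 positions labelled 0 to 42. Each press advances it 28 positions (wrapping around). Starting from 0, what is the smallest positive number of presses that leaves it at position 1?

28·20 = 560 = 13·43 + 1, so 28⁻¹ ≡ 20 (mod 43).

20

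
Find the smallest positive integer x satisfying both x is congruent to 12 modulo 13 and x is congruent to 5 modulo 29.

x ≡ 12 (mod 13) gives x ∈ {12, 25, 38, 51, 64, 77, 90, 103, …}.
The first of these with x mod 29 = 5 is 324.

324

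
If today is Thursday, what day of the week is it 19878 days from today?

Dividing 19878 by 7 gives quotient 2839 and remainder 5.
Thursday + 5 days → Tuesday.

Tuesday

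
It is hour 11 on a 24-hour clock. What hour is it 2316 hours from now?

23

Dividing 2316 by 24 gives quotient 96 and remainder 12.
(11 + 12) mod 24 = 23.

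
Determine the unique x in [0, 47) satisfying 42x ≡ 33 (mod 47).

31

42⁻¹ ≡ 28 (mod 47) because 42·28 = 1176 = 25·47 + 1.
So x ≡ 28·33 = 924 ≡ 31 (mod 47).
Check: 42·31 = 1302 = 27·47 + 33.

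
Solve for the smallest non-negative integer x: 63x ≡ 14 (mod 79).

63⁻¹ ≡ 74 (mod 79) because 63·74 = 4662 = 59·79 + 1.
Multiplying both sides by 74: x ≡ 74·14 = 1036 ≡ 9 (mod 79).
Check: 63·9 = 567 = 7·79 + 14.

9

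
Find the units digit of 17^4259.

The units digit of 17^n cycles with period 4: 7, 9, 3, 1, …
4259 leaves remainder 3 on division by 4, so 17^4259 ends in 3.

3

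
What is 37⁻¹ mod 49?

4

37·4 = 148 = 3·49 + 1, so 37⁻¹ ≡ 4 (mod 49).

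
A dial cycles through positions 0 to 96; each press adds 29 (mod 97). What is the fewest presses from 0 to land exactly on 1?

87

29·87 = 2523 = 26·97 + 1, so 29⁻¹ ≡ 87 (mod 97).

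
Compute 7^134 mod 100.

Successive squares of 7 mod 100: 7^1≡7, 7^2≡49, 7^4≡1, 7^8≡1, 7^16≡1, 7^32≡1, 7^64≡1, 7^128≡1.
134 = 2 + 4 + 128, so 7^134 ≡ 49·1·1 ≡ 49 (mod 100).

49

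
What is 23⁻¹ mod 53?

30

53 = 2·23 + 7
23 = 3·7 + 2
7 = 3·2 + 1
2 = 2·1 + 0
Back-substituting gives 23·30 ≡ 1 (mod 53).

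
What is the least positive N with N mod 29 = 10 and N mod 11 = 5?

126

x ≡ 5 (mod 11) gives x ∈ {5, 16, 27, 38, 49, 60, 71, 82, …}.
The first of these with x mod 29 = 10 is 126.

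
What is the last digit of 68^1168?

Powers of 8 mod 10 repeat with period 4: 8, 4, 2, 6.
1168 leaves remainder 0 on division by 4, so 68^1168 ends in 6.

6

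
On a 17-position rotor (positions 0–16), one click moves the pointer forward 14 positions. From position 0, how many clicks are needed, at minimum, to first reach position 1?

14·11 = 154 = 9·17 + 1, so 14⁻¹ ≡ 11 (mod 17).

11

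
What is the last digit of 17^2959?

Powers of 7 mod 10 repeat with period 4: 7, 9, 3, 1.
2959 mod 4 = 3, so the last digit matches 7^3 = 3.

3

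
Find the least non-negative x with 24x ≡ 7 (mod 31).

30

24⁻¹ ≡ 22 (mod 31) because 24·22 = 528 = 17·31 + 1.
Multiplying both sides by 22: x ≡ 22·7 = 154 ≡ 30 (mod 31).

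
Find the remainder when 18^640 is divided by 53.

46

Successive squares of 18 mod 53: 18^1≡18, 18^2≡6, 18^4≡36, 18^8≡24, 18^16≡46, 18^32≡49, 18^64≡16, 18^128≡44, 18^256≡28, 18^512≡42.
Since 640 = 128 + 512 in binary, 18^640 ≡ 44·42 ≡ 46 (mod 53).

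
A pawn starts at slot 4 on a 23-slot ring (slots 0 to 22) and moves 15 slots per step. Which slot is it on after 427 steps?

427·15 = 6405.
6405 mod 23 = 11 (since 278·23 = 6394).
(4 + 11) mod 23 = 15.

15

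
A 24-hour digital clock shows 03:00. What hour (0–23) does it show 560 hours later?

11

560 − 23·24 = 8, so 560 ≡ 8 (mod 24).
(3 + 8) mod 24 = 11.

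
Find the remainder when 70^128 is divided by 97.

Successive squares of 70 mod 97: 70^1≡70, 70^2≡50, 70^4≡75, 70^8≡96, 70^16≡1, 70^32≡1, 70^64≡1, 70^128≡1.
Since 128 = 128 in binary, 70^128 ≡ 1 ≡ 1 (mod 97).

1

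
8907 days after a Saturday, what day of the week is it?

Tuesday

8907 mod 7 = 3 (since 1272·7 = 8904).
Saturday + 3 days → Tuesday.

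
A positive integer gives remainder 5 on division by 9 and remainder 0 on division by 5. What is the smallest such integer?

Since 5·2 ≡ 1 (mod 9), take x = 0 + 5·((5−0)·2 mod 9) = 0 + 5·1 = 5.
Check: 5 mod 9 = 5, 5 mod 5 = 0.

5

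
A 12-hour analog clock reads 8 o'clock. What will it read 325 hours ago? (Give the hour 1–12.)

Dividing 325 by 12 gives quotient 27 and remainder 1.
8 − 1 → 7 on a 12-hour dial.

7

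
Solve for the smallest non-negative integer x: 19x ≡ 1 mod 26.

The inverse of 19 mod 26 is 11 (since 19·11 = 209 ≡ 1).
So x ≡ 11·1 = 11 ≡ 11 (mod 26).
Check: 19·11 = 209 = 8·26 + 1.

11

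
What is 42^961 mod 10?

2

Powers of 2 mod 10 repeat with period 4: 2, 4, 8, 6.
961 mod 4 = 1, so the last digit matches 2^1 = 2.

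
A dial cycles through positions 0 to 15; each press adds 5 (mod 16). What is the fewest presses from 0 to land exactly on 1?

5·13 = 65 = 4·16 + 1, so 5⁻¹ ≡ 13 (mod 16).

13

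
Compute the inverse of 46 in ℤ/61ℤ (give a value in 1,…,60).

4

61 = 1·46 + 15
46 = 3·15 + 1
15 = 15·1 + 0
Back-substituting gives 46·4 ≡ 1 (mod 61).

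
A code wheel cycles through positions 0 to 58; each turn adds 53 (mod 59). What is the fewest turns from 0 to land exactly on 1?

49

59 = 1·53 + 6
53 = 8·6 + 5
6 = 1·5 + 1
5 = 5·1 + 0
Back-substituting gives 53·49 ≡ 1 (mod 59).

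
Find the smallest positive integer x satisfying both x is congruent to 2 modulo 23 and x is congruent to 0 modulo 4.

48

Since 4·6 ≡ 1 (mod 23), take x = 0 + 4·((2−0)·6 mod 23) = 0 + 4·12 = 48.
Check: 48 mod 23 = 2, 48 mod 4 = 0.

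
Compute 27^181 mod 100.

27

Successive squares of 27 mod 100: 27^1≡27, 27^2≡29, 27^4≡41, 27^8≡81, 27^16≡61, 27^32≡21, 27^64≡41, 27^128≡81.
Since 181 = 1 + 4 + 16 + 32 + 128 in binary, 27^181 ≡ 27·41·61·21·81 ≡ 27 (mod 100).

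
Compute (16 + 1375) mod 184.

1375 = 7·184 + 87, so 1375 mod 184 = 87.
(16 + 87) mod 184 = 103.

103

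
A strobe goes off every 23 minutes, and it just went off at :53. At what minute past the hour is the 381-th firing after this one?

381·23 = 8763.
8763 − 146·60 = 3, so 8763 ≡ 3 (mod 60).
(53 + 3) mod 60 = 56.

56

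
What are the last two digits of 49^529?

49

Successive squares of 49 mod 100: 49^1≡49, 49^2≡1, 49^4≡1, 49^8≡1, 49^16≡1, 49^32≡1, 49^64≡1, 49^128≡1, 49^256≡1, 49^512≡1.
529 = 1 + 16 + 512, so 49^529 ≡ 49·1·1 ≡ 49 (mod 100).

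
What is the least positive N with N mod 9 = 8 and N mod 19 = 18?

170

x ≡ 8 (mod 9) gives x ∈ {8, 17, 26, 35, 44, 53, 62, 71, …}.
The first of these with x mod 19 = 18 is 170.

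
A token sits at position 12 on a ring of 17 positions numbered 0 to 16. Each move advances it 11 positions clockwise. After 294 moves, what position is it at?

294·11 = 3234.
3234 = 190·17 + 4, so 3234 mod 17 = 4.
(12 + 4) mod 17 = 16.

16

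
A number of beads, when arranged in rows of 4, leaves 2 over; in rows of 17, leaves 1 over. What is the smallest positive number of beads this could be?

18

x ≡ 2 (mod 4) gives x ∈ {2, 6, 10, 14, 18}.
The first of these with x mod 17 = 1 is 18.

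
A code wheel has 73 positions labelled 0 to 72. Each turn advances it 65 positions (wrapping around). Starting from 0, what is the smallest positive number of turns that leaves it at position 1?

73 = 1·65 + 8
65 = 8·8 + 1
8 = 8·1 + 0
Back-substituting gives 65·9 ≡ 1 (mod 73).

9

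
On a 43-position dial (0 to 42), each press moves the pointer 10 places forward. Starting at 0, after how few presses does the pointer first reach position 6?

35

10⁻¹ ≡ 13 (mod 43) because 10·13 = 130 = 3·43 + 1.
So x ≡ 13·6 = 78 ≡ 35 (mod 43).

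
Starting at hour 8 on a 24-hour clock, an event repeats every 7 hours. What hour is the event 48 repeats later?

8

48·7 = 336.
Dividing 336 by 24 gives quotient 14 and remainder 0.
(8 + 0) mod 24 = 8.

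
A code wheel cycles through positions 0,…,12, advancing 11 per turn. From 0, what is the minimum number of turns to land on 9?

The inverse of 11 mod 13 is 6 (since 11·6 = 66 ≡ 1).
Multiplying both sides by 6: x ≡ 6·9 = 54 ≡ 2 (mod 13).

2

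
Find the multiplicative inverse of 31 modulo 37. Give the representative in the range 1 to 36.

31·6 = 186 = 5·37 + 1, so 31⁻¹ ≡ 6 (mod 37).

6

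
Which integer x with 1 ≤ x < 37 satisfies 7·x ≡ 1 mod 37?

16

37 = 5·7 + 2
7 = 3·2 + 1
2 = 2·1 + 0
Back-substituting gives 7·16 ≡ 1 (mod 37).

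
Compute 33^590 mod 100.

49

Successive squares of 33 mod 100: 33^1≡33, 33^2≡89, 33^4≡21, 33^8≡41, 33^16≡81, 33^32≡61, 33^64≡21, 33^128≡41, 33^256≡81, 33^512≡61.
590 = 2 + 4 + 8 + 64 + 512, so 33^590 ≡ 89·21·41·21·61 ≡ 49 (mod 100).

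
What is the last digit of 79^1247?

Last digits of 9^n: 9, 1 (period 2).
1247 leaves remainder 1 on division by 2, so 79^1247 ends in 9.

9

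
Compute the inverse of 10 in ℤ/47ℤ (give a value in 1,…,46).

47 = 4·10 + 7
10 = 1·7 + 3
7 = 2·3 + 1
3 = 3·1 + 0
Back-substituting gives 10·33 ≡ 1 (mod 47).

33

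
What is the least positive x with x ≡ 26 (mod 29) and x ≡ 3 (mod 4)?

x ≡ 3 (mod 4) gives x ∈ {3, 7, 11, 15, 19, 23, 27, 31, …}.
The first of these with x mod 29 = 26 is 55.

55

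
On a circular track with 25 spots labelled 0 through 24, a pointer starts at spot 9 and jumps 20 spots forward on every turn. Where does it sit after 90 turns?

90·20 = 1800.
1800 mod 25 = 0 (since 72·25 = 1800).
(9 + 0) mod 25 = 9.

9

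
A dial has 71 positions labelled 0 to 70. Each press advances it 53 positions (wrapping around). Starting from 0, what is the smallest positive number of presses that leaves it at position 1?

67

71 = 1·53 + 18
53 = 2·18 + 17
18 = 1·17 + 1
17 = 17·1 + 0
Back-substituting gives 53·67 ≡ 1 (mod 71).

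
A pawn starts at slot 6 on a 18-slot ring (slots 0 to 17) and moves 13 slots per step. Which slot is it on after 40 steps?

4

40·13 = 520.
520 mod 18 = 16 (since 28·18 = 504).
(6 + 16) mod 18 = 4.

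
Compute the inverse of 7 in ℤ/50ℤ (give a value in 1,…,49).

7·43 = 301 = 6·50 + 1, so 7⁻¹ ≡ 43 (mod 50).

43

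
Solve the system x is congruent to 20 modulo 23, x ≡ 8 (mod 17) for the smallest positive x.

365

x ≡ 8 (mod 17) gives x ∈ {8, 25, 42, 59, 76, 93, 110, 127, …}.
The first of these with x mod 23 = 20 is 365.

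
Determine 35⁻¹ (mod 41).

34

35·34 = 1190 = 29·41 + 1, so 35⁻¹ ≡ 34 (mod 41).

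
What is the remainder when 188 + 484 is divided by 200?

484 − 2·200 = 84, so 484 ≡ 84 (mod 200).
(188 + 84) mod 200 = 72.

72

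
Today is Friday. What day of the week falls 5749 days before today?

5749 − 821·7 = 2, so 5749 ≡ 2 (mod 7).
Friday − 2 days → Wednesday.

Wednesday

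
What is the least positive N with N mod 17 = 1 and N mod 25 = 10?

x ≡ 1 (mod 17) gives x ∈ {1, 18, 35}.
The first of these with x mod 25 = 10 is 35.

35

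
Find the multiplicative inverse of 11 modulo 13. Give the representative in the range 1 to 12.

13 = 1·11 + 2
11 = 5·2 + 1
2 = 2·1 + 0
Back-substituting gives 11·6 ≡ 1 (mod 13).

6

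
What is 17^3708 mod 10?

1

Powers of 7 mod 10 repeat with period 4: 7, 9, 3, 1.
3708 mod 4 = 0, so the last digit matches 7^4 = 1.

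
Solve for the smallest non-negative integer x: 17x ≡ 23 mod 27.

17⁻¹ ≡ 8 (mod 27) because 17·8 = 136 = 5·27 + 1.
Multiplying both sides by 8: x ≡ 8·23 = 184 ≡ 22 (mod 27).
Check: 17·22 = 374 = 13·27 + 23.

22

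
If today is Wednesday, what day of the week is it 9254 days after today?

9254 mod 7 = 0 (since 1322·7 = 9254).
Wednesday + 0 days → Wednesday.

Wednesday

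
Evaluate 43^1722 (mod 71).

25

By repeated squaring mod 71: 43^1≡43, 43^2≡3, 43^4≡9, 43^8≡10, 43^16≡29, 43^32≡60, 43^64≡50, 43^128≡15, 43^256≡12, 43^512≡2, 43^1024≡4.
1722 = 2 + 8 + 16 + 32 + 128 + 512 + 1024, so 43^1722 ≡ 3·10·29·60·15·2·4 ≡ 25 (mod 71).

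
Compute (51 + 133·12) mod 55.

133·12 = 1596.
Dividing 1596 by 55 gives quotient 29 and remainder 1.
(51 + 1) mod 55 = 52.

52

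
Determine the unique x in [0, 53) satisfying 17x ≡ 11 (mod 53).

The inverse of 17 mod 53 is 25 (since 17·25 = 425 ≡ 1).
So x ≡ 25·11 = 275 ≡ 10 (mod 53).
Check: 17·10 = 170 = 3·53 + 11.

10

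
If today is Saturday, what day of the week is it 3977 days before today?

3977 mod 7 = 1 (since 568·7 = 3976).
Saturday − 1 day → Friday.

Friday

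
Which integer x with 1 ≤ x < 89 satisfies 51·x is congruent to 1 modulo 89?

7

51·7 = 357 = 4·89 + 1, so 51⁻¹ ≡ 7 (mod 89).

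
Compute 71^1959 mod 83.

Successive squares of 71 mod 83: 71^1≡71, 71^2≡61, 71^4≡69, 71^8≡30, 71^16≡70, 71^32≡3, 71^64≡9, 71^128≡81, 71^256≡4, 71^512≡16, 71^1024≡7.
1959 = 1 + 2 + 4 + 32 + 128 + 256 + 512 + 1024, so 71^1959 ≡ 71·61·69·3·81·4·16·7 ≡ 80 (mod 83).

80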